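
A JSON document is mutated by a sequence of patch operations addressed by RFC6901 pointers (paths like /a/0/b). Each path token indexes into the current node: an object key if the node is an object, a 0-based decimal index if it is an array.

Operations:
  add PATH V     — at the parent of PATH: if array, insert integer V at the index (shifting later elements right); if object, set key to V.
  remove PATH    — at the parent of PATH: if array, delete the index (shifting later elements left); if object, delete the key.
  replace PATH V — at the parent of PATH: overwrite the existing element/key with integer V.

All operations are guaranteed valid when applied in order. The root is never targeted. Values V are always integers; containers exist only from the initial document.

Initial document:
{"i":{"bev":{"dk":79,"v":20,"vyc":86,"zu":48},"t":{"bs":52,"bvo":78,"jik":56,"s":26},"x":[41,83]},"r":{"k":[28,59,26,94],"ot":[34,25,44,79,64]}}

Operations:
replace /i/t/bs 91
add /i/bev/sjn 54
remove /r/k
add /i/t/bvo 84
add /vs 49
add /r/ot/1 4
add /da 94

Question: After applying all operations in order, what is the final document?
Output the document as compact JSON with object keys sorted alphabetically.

Answer: {"da":94,"i":{"bev":{"dk":79,"sjn":54,"v":20,"vyc":86,"zu":48},"t":{"bs":91,"bvo":84,"jik":56,"s":26},"x":[41,83]},"r":{"ot":[34,4,25,44,79,64]},"vs":49}

Derivation:
After op 1 (replace /i/t/bs 91): {"i":{"bev":{"dk":79,"v":20,"vyc":86,"zu":48},"t":{"bs":91,"bvo":78,"jik":56,"s":26},"x":[41,83]},"r":{"k":[28,59,26,94],"ot":[34,25,44,79,64]}}
After op 2 (add /i/bev/sjn 54): {"i":{"bev":{"dk":79,"sjn":54,"v":20,"vyc":86,"zu":48},"t":{"bs":91,"bvo":78,"jik":56,"s":26},"x":[41,83]},"r":{"k":[28,59,26,94],"ot":[34,25,44,79,64]}}
After op 3 (remove /r/k): {"i":{"bev":{"dk":79,"sjn":54,"v":20,"vyc":86,"zu":48},"t":{"bs":91,"bvo":78,"jik":56,"s":26},"x":[41,83]},"r":{"ot":[34,25,44,79,64]}}
After op 4 (add /i/t/bvo 84): {"i":{"bev":{"dk":79,"sjn":54,"v":20,"vyc":86,"zu":48},"t":{"bs":91,"bvo":84,"jik":56,"s":26},"x":[41,83]},"r":{"ot":[34,25,44,79,64]}}
After op 5 (add /vs 49): {"i":{"bev":{"dk":79,"sjn":54,"v":20,"vyc":86,"zu":48},"t":{"bs":91,"bvo":84,"jik":56,"s":26},"x":[41,83]},"r":{"ot":[34,25,44,79,64]},"vs":49}
After op 6 (add /r/ot/1 4): {"i":{"bev":{"dk":79,"sjn":54,"v":20,"vyc":86,"zu":48},"t":{"bs":91,"bvo":84,"jik":56,"s":26},"x":[41,83]},"r":{"ot":[34,4,25,44,79,64]},"vs":49}
After op 7 (add /da 94): {"da":94,"i":{"bev":{"dk":79,"sjn":54,"v":20,"vyc":86,"zu":48},"t":{"bs":91,"bvo":84,"jik":56,"s":26},"x":[41,83]},"r":{"ot":[34,4,25,44,79,64]},"vs":49}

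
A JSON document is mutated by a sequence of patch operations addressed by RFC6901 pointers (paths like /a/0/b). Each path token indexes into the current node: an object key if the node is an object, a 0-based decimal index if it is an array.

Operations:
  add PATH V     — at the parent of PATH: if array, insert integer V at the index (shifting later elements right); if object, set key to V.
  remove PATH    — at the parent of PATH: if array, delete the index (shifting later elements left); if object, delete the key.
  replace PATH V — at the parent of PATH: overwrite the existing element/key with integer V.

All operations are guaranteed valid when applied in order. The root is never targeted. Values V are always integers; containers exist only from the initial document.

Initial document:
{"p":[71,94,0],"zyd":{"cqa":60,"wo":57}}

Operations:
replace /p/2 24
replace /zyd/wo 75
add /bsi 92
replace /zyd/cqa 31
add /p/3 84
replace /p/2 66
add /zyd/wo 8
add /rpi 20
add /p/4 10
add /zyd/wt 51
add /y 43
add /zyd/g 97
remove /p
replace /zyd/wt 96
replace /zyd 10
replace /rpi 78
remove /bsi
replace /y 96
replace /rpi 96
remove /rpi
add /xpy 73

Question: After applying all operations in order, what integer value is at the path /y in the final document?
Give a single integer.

After op 1 (replace /p/2 24): {"p":[71,94,24],"zyd":{"cqa":60,"wo":57}}
After op 2 (replace /zyd/wo 75): {"p":[71,94,24],"zyd":{"cqa":60,"wo":75}}
After op 3 (add /bsi 92): {"bsi":92,"p":[71,94,24],"zyd":{"cqa":60,"wo":75}}
After op 4 (replace /zyd/cqa 31): {"bsi":92,"p":[71,94,24],"zyd":{"cqa":31,"wo":75}}
After op 5 (add /p/3 84): {"bsi":92,"p":[71,94,24,84],"zyd":{"cqa":31,"wo":75}}
After op 6 (replace /p/2 66): {"bsi":92,"p":[71,94,66,84],"zyd":{"cqa":31,"wo":75}}
After op 7 (add /zyd/wo 8): {"bsi":92,"p":[71,94,66,84],"zyd":{"cqa":31,"wo":8}}
After op 8 (add /rpi 20): {"bsi":92,"p":[71,94,66,84],"rpi":20,"zyd":{"cqa":31,"wo":8}}
After op 9 (add /p/4 10): {"bsi":92,"p":[71,94,66,84,10],"rpi":20,"zyd":{"cqa":31,"wo":8}}
After op 10 (add /zyd/wt 51): {"bsi":92,"p":[71,94,66,84,10],"rpi":20,"zyd":{"cqa":31,"wo":8,"wt":51}}
After op 11 (add /y 43): {"bsi":92,"p":[71,94,66,84,10],"rpi":20,"y":43,"zyd":{"cqa":31,"wo":8,"wt":51}}
After op 12 (add /zyd/g 97): {"bsi":92,"p":[71,94,66,84,10],"rpi":20,"y":43,"zyd":{"cqa":31,"g":97,"wo":8,"wt":51}}
After op 13 (remove /p): {"bsi":92,"rpi":20,"y":43,"zyd":{"cqa":31,"g":97,"wo":8,"wt":51}}
After op 14 (replace /zyd/wt 96): {"bsi":92,"rpi":20,"y":43,"zyd":{"cqa":31,"g":97,"wo":8,"wt":96}}
After op 15 (replace /zyd 10): {"bsi":92,"rpi":20,"y":43,"zyd":10}
After op 16 (replace /rpi 78): {"bsi":92,"rpi":78,"y":43,"zyd":10}
After op 17 (remove /bsi): {"rpi":78,"y":43,"zyd":10}
After op 18 (replace /y 96): {"rpi":78,"y":96,"zyd":10}
After op 19 (replace /rpi 96): {"rpi":96,"y":96,"zyd":10}
After op 20 (remove /rpi): {"y":96,"zyd":10}
After op 21 (add /xpy 73): {"xpy":73,"y":96,"zyd":10}
Value at /y: 96

Answer: 96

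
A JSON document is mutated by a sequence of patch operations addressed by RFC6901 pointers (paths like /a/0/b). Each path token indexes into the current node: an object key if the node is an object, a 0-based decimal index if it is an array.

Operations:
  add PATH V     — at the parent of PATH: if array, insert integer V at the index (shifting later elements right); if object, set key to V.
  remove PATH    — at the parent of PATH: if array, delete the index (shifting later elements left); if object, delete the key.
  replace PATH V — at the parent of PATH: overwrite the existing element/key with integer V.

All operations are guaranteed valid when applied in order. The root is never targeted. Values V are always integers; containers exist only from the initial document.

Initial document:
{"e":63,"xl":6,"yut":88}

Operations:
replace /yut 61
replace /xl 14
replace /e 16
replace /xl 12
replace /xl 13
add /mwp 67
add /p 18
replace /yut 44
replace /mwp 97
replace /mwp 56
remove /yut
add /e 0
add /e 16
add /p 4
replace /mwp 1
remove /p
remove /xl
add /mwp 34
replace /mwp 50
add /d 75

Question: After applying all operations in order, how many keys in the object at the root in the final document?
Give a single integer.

After op 1 (replace /yut 61): {"e":63,"xl":6,"yut":61}
After op 2 (replace /xl 14): {"e":63,"xl":14,"yut":61}
After op 3 (replace /e 16): {"e":16,"xl":14,"yut":61}
After op 4 (replace /xl 12): {"e":16,"xl":12,"yut":61}
After op 5 (replace /xl 13): {"e":16,"xl":13,"yut":61}
After op 6 (add /mwp 67): {"e":16,"mwp":67,"xl":13,"yut":61}
After op 7 (add /p 18): {"e":16,"mwp":67,"p":18,"xl":13,"yut":61}
After op 8 (replace /yut 44): {"e":16,"mwp":67,"p":18,"xl":13,"yut":44}
After op 9 (replace /mwp 97): {"e":16,"mwp":97,"p":18,"xl":13,"yut":44}
After op 10 (replace /mwp 56): {"e":16,"mwp":56,"p":18,"xl":13,"yut":44}
After op 11 (remove /yut): {"e":16,"mwp":56,"p":18,"xl":13}
After op 12 (add /e 0): {"e":0,"mwp":56,"p":18,"xl":13}
After op 13 (add /e 16): {"e":16,"mwp":56,"p":18,"xl":13}
After op 14 (add /p 4): {"e":16,"mwp":56,"p":4,"xl":13}
After op 15 (replace /mwp 1): {"e":16,"mwp":1,"p":4,"xl":13}
After op 16 (remove /p): {"e":16,"mwp":1,"xl":13}
After op 17 (remove /xl): {"e":16,"mwp":1}
After op 18 (add /mwp 34): {"e":16,"mwp":34}
After op 19 (replace /mwp 50): {"e":16,"mwp":50}
After op 20 (add /d 75): {"d":75,"e":16,"mwp":50}
Size at the root: 3

Answer: 3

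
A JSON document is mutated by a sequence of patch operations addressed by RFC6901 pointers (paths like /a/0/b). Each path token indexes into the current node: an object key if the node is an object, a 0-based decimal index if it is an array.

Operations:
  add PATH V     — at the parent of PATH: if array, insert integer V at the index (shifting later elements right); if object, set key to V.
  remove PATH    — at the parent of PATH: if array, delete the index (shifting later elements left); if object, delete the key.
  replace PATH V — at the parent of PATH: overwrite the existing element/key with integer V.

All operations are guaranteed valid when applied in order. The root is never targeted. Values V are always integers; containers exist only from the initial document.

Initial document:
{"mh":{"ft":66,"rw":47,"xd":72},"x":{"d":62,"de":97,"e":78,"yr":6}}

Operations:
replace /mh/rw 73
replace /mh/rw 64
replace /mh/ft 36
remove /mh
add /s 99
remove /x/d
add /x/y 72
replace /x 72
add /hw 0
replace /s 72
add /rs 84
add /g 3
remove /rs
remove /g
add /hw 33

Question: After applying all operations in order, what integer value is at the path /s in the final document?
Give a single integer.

After op 1 (replace /mh/rw 73): {"mh":{"ft":66,"rw":73,"xd":72},"x":{"d":62,"de":97,"e":78,"yr":6}}
After op 2 (replace /mh/rw 64): {"mh":{"ft":66,"rw":64,"xd":72},"x":{"d":62,"de":97,"e":78,"yr":6}}
After op 3 (replace /mh/ft 36): {"mh":{"ft":36,"rw":64,"xd":72},"x":{"d":62,"de":97,"e":78,"yr":6}}
After op 4 (remove /mh): {"x":{"d":62,"de":97,"e":78,"yr":6}}
After op 5 (add /s 99): {"s":99,"x":{"d":62,"de":97,"e":78,"yr":6}}
After op 6 (remove /x/d): {"s":99,"x":{"de":97,"e":78,"yr":6}}
After op 7 (add /x/y 72): {"s":99,"x":{"de":97,"e":78,"y":72,"yr":6}}
After op 8 (replace /x 72): {"s":99,"x":72}
After op 9 (add /hw 0): {"hw":0,"s":99,"x":72}
After op 10 (replace /s 72): {"hw":0,"s":72,"x":72}
After op 11 (add /rs 84): {"hw":0,"rs":84,"s":72,"x":72}
After op 12 (add /g 3): {"g":3,"hw":0,"rs":84,"s":72,"x":72}
After op 13 (remove /rs): {"g":3,"hw":0,"s":72,"x":72}
After op 14 (remove /g): {"hw":0,"s":72,"x":72}
After op 15 (add /hw 33): {"hw":33,"s":72,"x":72}
Value at /s: 72

Answer: 72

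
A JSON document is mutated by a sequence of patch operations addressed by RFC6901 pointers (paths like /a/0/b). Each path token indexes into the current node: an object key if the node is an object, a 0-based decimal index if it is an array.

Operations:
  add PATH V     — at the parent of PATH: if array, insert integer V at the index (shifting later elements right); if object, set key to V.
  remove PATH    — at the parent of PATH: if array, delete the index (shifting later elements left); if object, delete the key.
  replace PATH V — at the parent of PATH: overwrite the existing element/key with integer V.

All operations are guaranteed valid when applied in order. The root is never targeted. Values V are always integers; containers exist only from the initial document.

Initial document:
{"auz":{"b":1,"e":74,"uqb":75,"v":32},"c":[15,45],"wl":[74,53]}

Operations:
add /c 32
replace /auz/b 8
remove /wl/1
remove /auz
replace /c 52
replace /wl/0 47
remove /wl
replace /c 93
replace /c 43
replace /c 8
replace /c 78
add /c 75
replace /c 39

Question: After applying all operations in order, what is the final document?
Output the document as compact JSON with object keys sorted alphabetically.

Answer: {"c":39}

Derivation:
After op 1 (add /c 32): {"auz":{"b":1,"e":74,"uqb":75,"v":32},"c":32,"wl":[74,53]}
After op 2 (replace /auz/b 8): {"auz":{"b":8,"e":74,"uqb":75,"v":32},"c":32,"wl":[74,53]}
After op 3 (remove /wl/1): {"auz":{"b":8,"e":74,"uqb":75,"v":32},"c":32,"wl":[74]}
After op 4 (remove /auz): {"c":32,"wl":[74]}
After op 5 (replace /c 52): {"c":52,"wl":[74]}
After op 6 (replace /wl/0 47): {"c":52,"wl":[47]}
After op 7 (remove /wl): {"c":52}
After op 8 (replace /c 93): {"c":93}
After op 9 (replace /c 43): {"c":43}
After op 10 (replace /c 8): {"c":8}
After op 11 (replace /c 78): {"c":78}
After op 12 (add /c 75): {"c":75}
After op 13 (replace /c 39): {"c":39}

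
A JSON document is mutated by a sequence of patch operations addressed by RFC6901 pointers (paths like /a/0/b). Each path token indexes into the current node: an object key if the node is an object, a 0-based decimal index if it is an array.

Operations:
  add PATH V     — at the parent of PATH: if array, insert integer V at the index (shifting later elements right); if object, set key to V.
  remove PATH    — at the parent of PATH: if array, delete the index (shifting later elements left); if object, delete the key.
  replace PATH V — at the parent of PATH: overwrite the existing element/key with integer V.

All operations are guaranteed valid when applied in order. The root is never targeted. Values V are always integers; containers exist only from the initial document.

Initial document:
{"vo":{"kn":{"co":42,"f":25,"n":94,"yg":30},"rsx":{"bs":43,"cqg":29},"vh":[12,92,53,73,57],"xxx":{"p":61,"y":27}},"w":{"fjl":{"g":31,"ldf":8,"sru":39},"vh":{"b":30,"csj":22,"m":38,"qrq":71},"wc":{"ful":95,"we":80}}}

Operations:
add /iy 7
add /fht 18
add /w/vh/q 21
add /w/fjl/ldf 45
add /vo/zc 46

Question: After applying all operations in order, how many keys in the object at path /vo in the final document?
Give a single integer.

Answer: 5

Derivation:
After op 1 (add /iy 7): {"iy":7,"vo":{"kn":{"co":42,"f":25,"n":94,"yg":30},"rsx":{"bs":43,"cqg":29},"vh":[12,92,53,73,57],"xxx":{"p":61,"y":27}},"w":{"fjl":{"g":31,"ldf":8,"sru":39},"vh":{"b":30,"csj":22,"m":38,"qrq":71},"wc":{"ful":95,"we":80}}}
After op 2 (add /fht 18): {"fht":18,"iy":7,"vo":{"kn":{"co":42,"f":25,"n":94,"yg":30},"rsx":{"bs":43,"cqg":29},"vh":[12,92,53,73,57],"xxx":{"p":61,"y":27}},"w":{"fjl":{"g":31,"ldf":8,"sru":39},"vh":{"b":30,"csj":22,"m":38,"qrq":71},"wc":{"ful":95,"we":80}}}
After op 3 (add /w/vh/q 21): {"fht":18,"iy":7,"vo":{"kn":{"co":42,"f":25,"n":94,"yg":30},"rsx":{"bs":43,"cqg":29},"vh":[12,92,53,73,57],"xxx":{"p":61,"y":27}},"w":{"fjl":{"g":31,"ldf":8,"sru":39},"vh":{"b":30,"csj":22,"m":38,"q":21,"qrq":71},"wc":{"ful":95,"we":80}}}
After op 4 (add /w/fjl/ldf 45): {"fht":18,"iy":7,"vo":{"kn":{"co":42,"f":25,"n":94,"yg":30},"rsx":{"bs":43,"cqg":29},"vh":[12,92,53,73,57],"xxx":{"p":61,"y":27}},"w":{"fjl":{"g":31,"ldf":45,"sru":39},"vh":{"b":30,"csj":22,"m":38,"q":21,"qrq":71},"wc":{"ful":95,"we":80}}}
After op 5 (add /vo/zc 46): {"fht":18,"iy":7,"vo":{"kn":{"co":42,"f":25,"n":94,"yg":30},"rsx":{"bs":43,"cqg":29},"vh":[12,92,53,73,57],"xxx":{"p":61,"y":27},"zc":46},"w":{"fjl":{"g":31,"ldf":45,"sru":39},"vh":{"b":30,"csj":22,"m":38,"q":21,"qrq":71},"wc":{"ful":95,"we":80}}}
Size at path /vo: 5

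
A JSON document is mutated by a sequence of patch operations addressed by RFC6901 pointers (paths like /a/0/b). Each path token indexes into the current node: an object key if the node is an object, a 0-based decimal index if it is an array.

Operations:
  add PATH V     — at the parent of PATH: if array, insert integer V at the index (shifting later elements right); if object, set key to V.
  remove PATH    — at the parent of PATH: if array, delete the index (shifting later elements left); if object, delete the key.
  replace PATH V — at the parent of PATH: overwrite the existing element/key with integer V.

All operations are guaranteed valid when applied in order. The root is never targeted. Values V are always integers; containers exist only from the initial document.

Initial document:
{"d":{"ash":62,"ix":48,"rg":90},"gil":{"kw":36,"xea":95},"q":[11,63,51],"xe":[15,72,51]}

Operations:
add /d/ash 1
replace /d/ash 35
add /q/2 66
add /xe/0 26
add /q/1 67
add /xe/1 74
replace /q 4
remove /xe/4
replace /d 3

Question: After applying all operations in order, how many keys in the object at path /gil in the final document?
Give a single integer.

After op 1 (add /d/ash 1): {"d":{"ash":1,"ix":48,"rg":90},"gil":{"kw":36,"xea":95},"q":[11,63,51],"xe":[15,72,51]}
After op 2 (replace /d/ash 35): {"d":{"ash":35,"ix":48,"rg":90},"gil":{"kw":36,"xea":95},"q":[11,63,51],"xe":[15,72,51]}
After op 3 (add /q/2 66): {"d":{"ash":35,"ix":48,"rg":90},"gil":{"kw":36,"xea":95},"q":[11,63,66,51],"xe":[15,72,51]}
After op 4 (add /xe/0 26): {"d":{"ash":35,"ix":48,"rg":90},"gil":{"kw":36,"xea":95},"q":[11,63,66,51],"xe":[26,15,72,51]}
After op 5 (add /q/1 67): {"d":{"ash":35,"ix":48,"rg":90},"gil":{"kw":36,"xea":95},"q":[11,67,63,66,51],"xe":[26,15,72,51]}
After op 6 (add /xe/1 74): {"d":{"ash":35,"ix":48,"rg":90},"gil":{"kw":36,"xea":95},"q":[11,67,63,66,51],"xe":[26,74,15,72,51]}
After op 7 (replace /q 4): {"d":{"ash":35,"ix":48,"rg":90},"gil":{"kw":36,"xea":95},"q":4,"xe":[26,74,15,72,51]}
After op 8 (remove /xe/4): {"d":{"ash":35,"ix":48,"rg":90},"gil":{"kw":36,"xea":95},"q":4,"xe":[26,74,15,72]}
After op 9 (replace /d 3): {"d":3,"gil":{"kw":36,"xea":95},"q":4,"xe":[26,74,15,72]}
Size at path /gil: 2

Answer: 2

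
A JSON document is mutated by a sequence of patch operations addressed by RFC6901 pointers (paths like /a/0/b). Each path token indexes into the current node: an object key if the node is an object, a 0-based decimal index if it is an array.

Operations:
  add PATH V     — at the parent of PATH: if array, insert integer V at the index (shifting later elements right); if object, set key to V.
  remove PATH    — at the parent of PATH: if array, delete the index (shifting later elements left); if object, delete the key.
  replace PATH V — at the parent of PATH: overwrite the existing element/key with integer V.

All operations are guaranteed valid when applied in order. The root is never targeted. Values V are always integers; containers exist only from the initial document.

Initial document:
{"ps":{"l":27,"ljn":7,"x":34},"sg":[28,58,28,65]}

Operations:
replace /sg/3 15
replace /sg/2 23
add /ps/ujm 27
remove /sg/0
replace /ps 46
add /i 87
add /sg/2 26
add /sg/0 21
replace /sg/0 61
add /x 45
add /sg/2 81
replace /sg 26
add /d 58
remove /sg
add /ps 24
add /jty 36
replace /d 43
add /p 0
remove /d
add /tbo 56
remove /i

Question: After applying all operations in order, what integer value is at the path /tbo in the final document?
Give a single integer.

Answer: 56

Derivation:
After op 1 (replace /sg/3 15): {"ps":{"l":27,"ljn":7,"x":34},"sg":[28,58,28,15]}
After op 2 (replace /sg/2 23): {"ps":{"l":27,"ljn":7,"x":34},"sg":[28,58,23,15]}
After op 3 (add /ps/ujm 27): {"ps":{"l":27,"ljn":7,"ujm":27,"x":34},"sg":[28,58,23,15]}
After op 4 (remove /sg/0): {"ps":{"l":27,"ljn":7,"ujm":27,"x":34},"sg":[58,23,15]}
After op 5 (replace /ps 46): {"ps":46,"sg":[58,23,15]}
After op 6 (add /i 87): {"i":87,"ps":46,"sg":[58,23,15]}
After op 7 (add /sg/2 26): {"i":87,"ps":46,"sg":[58,23,26,15]}
After op 8 (add /sg/0 21): {"i":87,"ps":46,"sg":[21,58,23,26,15]}
After op 9 (replace /sg/0 61): {"i":87,"ps":46,"sg":[61,58,23,26,15]}
After op 10 (add /x 45): {"i":87,"ps":46,"sg":[61,58,23,26,15],"x":45}
After op 11 (add /sg/2 81): {"i":87,"ps":46,"sg":[61,58,81,23,26,15],"x":45}
After op 12 (replace /sg 26): {"i":87,"ps":46,"sg":26,"x":45}
After op 13 (add /d 58): {"d":58,"i":87,"ps":46,"sg":26,"x":45}
After op 14 (remove /sg): {"d":58,"i":87,"ps":46,"x":45}
After op 15 (add /ps 24): {"d":58,"i":87,"ps":24,"x":45}
After op 16 (add /jty 36): {"d":58,"i":87,"jty":36,"ps":24,"x":45}
After op 17 (replace /d 43): {"d":43,"i":87,"jty":36,"ps":24,"x":45}
After op 18 (add /p 0): {"d":43,"i":87,"jty":36,"p":0,"ps":24,"x":45}
After op 19 (remove /d): {"i":87,"jty":36,"p":0,"ps":24,"x":45}
After op 20 (add /tbo 56): {"i":87,"jty":36,"p":0,"ps":24,"tbo":56,"x":45}
After op 21 (remove /i): {"jty":36,"p":0,"ps":24,"tbo":56,"x":45}
Value at /tbo: 56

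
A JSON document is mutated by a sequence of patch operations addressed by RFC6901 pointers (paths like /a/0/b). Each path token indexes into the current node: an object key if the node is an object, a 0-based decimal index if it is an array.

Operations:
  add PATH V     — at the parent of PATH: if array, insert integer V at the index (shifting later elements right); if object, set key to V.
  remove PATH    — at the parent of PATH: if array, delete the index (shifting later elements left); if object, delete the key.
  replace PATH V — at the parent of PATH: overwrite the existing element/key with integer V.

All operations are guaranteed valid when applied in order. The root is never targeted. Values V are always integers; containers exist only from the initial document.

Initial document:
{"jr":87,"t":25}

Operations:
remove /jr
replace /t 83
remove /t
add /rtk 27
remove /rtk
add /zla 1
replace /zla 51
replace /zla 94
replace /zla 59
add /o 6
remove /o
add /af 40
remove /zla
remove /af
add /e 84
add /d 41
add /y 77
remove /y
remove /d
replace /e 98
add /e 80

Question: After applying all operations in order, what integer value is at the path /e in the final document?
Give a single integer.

Answer: 80

Derivation:
After op 1 (remove /jr): {"t":25}
After op 2 (replace /t 83): {"t":83}
After op 3 (remove /t): {}
After op 4 (add /rtk 27): {"rtk":27}
After op 5 (remove /rtk): {}
After op 6 (add /zla 1): {"zla":1}
After op 7 (replace /zla 51): {"zla":51}
After op 8 (replace /zla 94): {"zla":94}
After op 9 (replace /zla 59): {"zla":59}
After op 10 (add /o 6): {"o":6,"zla":59}
After op 11 (remove /o): {"zla":59}
After op 12 (add /af 40): {"af":40,"zla":59}
After op 13 (remove /zla): {"af":40}
After op 14 (remove /af): {}
After op 15 (add /e 84): {"e":84}
After op 16 (add /d 41): {"d":41,"e":84}
After op 17 (add /y 77): {"d":41,"e":84,"y":77}
After op 18 (remove /y): {"d":41,"e":84}
After op 19 (remove /d): {"e":84}
After op 20 (replace /e 98): {"e":98}
After op 21 (add /e 80): {"e":80}
Value at /e: 80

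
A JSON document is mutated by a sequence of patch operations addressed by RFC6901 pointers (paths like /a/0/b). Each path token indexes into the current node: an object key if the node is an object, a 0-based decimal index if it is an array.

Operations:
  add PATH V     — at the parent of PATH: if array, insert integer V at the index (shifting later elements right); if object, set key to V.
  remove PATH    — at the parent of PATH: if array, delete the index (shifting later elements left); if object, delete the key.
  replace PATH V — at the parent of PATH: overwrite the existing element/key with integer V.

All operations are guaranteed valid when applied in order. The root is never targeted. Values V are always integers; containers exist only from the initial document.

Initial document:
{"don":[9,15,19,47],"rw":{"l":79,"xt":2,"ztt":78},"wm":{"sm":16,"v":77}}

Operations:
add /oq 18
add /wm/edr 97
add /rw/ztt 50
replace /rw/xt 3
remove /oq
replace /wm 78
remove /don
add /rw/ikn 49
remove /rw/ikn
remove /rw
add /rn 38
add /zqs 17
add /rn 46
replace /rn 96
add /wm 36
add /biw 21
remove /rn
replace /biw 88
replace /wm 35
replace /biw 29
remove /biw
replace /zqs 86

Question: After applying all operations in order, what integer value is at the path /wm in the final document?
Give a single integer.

Answer: 35

Derivation:
After op 1 (add /oq 18): {"don":[9,15,19,47],"oq":18,"rw":{"l":79,"xt":2,"ztt":78},"wm":{"sm":16,"v":77}}
After op 2 (add /wm/edr 97): {"don":[9,15,19,47],"oq":18,"rw":{"l":79,"xt":2,"ztt":78},"wm":{"edr":97,"sm":16,"v":77}}
After op 3 (add /rw/ztt 50): {"don":[9,15,19,47],"oq":18,"rw":{"l":79,"xt":2,"ztt":50},"wm":{"edr":97,"sm":16,"v":77}}
After op 4 (replace /rw/xt 3): {"don":[9,15,19,47],"oq":18,"rw":{"l":79,"xt":3,"ztt":50},"wm":{"edr":97,"sm":16,"v":77}}
After op 5 (remove /oq): {"don":[9,15,19,47],"rw":{"l":79,"xt":3,"ztt":50},"wm":{"edr":97,"sm":16,"v":77}}
After op 6 (replace /wm 78): {"don":[9,15,19,47],"rw":{"l":79,"xt":3,"ztt":50},"wm":78}
After op 7 (remove /don): {"rw":{"l":79,"xt":3,"ztt":50},"wm":78}
After op 8 (add /rw/ikn 49): {"rw":{"ikn":49,"l":79,"xt":3,"ztt":50},"wm":78}
After op 9 (remove /rw/ikn): {"rw":{"l":79,"xt":3,"ztt":50},"wm":78}
After op 10 (remove /rw): {"wm":78}
After op 11 (add /rn 38): {"rn":38,"wm":78}
After op 12 (add /zqs 17): {"rn":38,"wm":78,"zqs":17}
After op 13 (add /rn 46): {"rn":46,"wm":78,"zqs":17}
After op 14 (replace /rn 96): {"rn":96,"wm":78,"zqs":17}
After op 15 (add /wm 36): {"rn":96,"wm":36,"zqs":17}
After op 16 (add /biw 21): {"biw":21,"rn":96,"wm":36,"zqs":17}
After op 17 (remove /rn): {"biw":21,"wm":36,"zqs":17}
After op 18 (replace /biw 88): {"biw":88,"wm":36,"zqs":17}
After op 19 (replace /wm 35): {"biw":88,"wm":35,"zqs":17}
After op 20 (replace /biw 29): {"biw":29,"wm":35,"zqs":17}
After op 21 (remove /biw): {"wm":35,"zqs":17}
After op 22 (replace /zqs 86): {"wm":35,"zqs":86}
Value at /wm: 35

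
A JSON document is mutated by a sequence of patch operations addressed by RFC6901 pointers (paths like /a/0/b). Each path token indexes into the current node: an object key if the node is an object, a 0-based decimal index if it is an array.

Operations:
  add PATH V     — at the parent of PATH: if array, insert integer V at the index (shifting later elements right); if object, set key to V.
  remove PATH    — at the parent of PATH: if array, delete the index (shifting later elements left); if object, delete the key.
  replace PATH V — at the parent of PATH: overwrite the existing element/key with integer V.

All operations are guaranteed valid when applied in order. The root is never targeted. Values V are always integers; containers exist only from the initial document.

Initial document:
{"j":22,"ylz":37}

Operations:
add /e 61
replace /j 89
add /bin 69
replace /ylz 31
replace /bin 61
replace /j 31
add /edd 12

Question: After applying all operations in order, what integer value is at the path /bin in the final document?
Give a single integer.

Answer: 61

Derivation:
After op 1 (add /e 61): {"e":61,"j":22,"ylz":37}
After op 2 (replace /j 89): {"e":61,"j":89,"ylz":37}
After op 3 (add /bin 69): {"bin":69,"e":61,"j":89,"ylz":37}
After op 4 (replace /ylz 31): {"bin":69,"e":61,"j":89,"ylz":31}
After op 5 (replace /bin 61): {"bin":61,"e":61,"j":89,"ylz":31}
After op 6 (replace /j 31): {"bin":61,"e":61,"j":31,"ylz":31}
After op 7 (add /edd 12): {"bin":61,"e":61,"edd":12,"j":31,"ylz":31}
Value at /bin: 61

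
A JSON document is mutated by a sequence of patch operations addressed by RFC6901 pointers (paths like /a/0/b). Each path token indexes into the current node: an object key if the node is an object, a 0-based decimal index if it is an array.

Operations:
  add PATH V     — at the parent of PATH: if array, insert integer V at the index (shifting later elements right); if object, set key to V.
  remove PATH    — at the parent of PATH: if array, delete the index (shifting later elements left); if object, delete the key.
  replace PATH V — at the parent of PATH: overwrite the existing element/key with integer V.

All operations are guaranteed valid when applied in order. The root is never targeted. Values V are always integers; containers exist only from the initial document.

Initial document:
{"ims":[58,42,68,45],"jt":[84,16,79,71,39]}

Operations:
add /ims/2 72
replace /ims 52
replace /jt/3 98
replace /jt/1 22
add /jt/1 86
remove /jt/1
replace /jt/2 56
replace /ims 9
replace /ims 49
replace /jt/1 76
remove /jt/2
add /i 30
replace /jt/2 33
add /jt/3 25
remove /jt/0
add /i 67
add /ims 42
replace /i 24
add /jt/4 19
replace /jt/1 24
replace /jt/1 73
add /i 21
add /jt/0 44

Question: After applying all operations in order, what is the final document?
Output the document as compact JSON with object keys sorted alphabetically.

Answer: {"i":21,"ims":42,"jt":[44,76,73,25,39,19]}

Derivation:
After op 1 (add /ims/2 72): {"ims":[58,42,72,68,45],"jt":[84,16,79,71,39]}
After op 2 (replace /ims 52): {"ims":52,"jt":[84,16,79,71,39]}
After op 3 (replace /jt/3 98): {"ims":52,"jt":[84,16,79,98,39]}
After op 4 (replace /jt/1 22): {"ims":52,"jt":[84,22,79,98,39]}
After op 5 (add /jt/1 86): {"ims":52,"jt":[84,86,22,79,98,39]}
After op 6 (remove /jt/1): {"ims":52,"jt":[84,22,79,98,39]}
After op 7 (replace /jt/2 56): {"ims":52,"jt":[84,22,56,98,39]}
After op 8 (replace /ims 9): {"ims":9,"jt":[84,22,56,98,39]}
After op 9 (replace /ims 49): {"ims":49,"jt":[84,22,56,98,39]}
After op 10 (replace /jt/1 76): {"ims":49,"jt":[84,76,56,98,39]}
After op 11 (remove /jt/2): {"ims":49,"jt":[84,76,98,39]}
After op 12 (add /i 30): {"i":30,"ims":49,"jt":[84,76,98,39]}
After op 13 (replace /jt/2 33): {"i":30,"ims":49,"jt":[84,76,33,39]}
After op 14 (add /jt/3 25): {"i":30,"ims":49,"jt":[84,76,33,25,39]}
After op 15 (remove /jt/0): {"i":30,"ims":49,"jt":[76,33,25,39]}
After op 16 (add /i 67): {"i":67,"ims":49,"jt":[76,33,25,39]}
After op 17 (add /ims 42): {"i":67,"ims":42,"jt":[76,33,25,39]}
After op 18 (replace /i 24): {"i":24,"ims":42,"jt":[76,33,25,39]}
After op 19 (add /jt/4 19): {"i":24,"ims":42,"jt":[76,33,25,39,19]}
After op 20 (replace /jt/1 24): {"i":24,"ims":42,"jt":[76,24,25,39,19]}
After op 21 (replace /jt/1 73): {"i":24,"ims":42,"jt":[76,73,25,39,19]}
After op 22 (add /i 21): {"i":21,"ims":42,"jt":[76,73,25,39,19]}
After op 23 (add /jt/0 44): {"i":21,"ims":42,"jt":[44,76,73,25,39,19]}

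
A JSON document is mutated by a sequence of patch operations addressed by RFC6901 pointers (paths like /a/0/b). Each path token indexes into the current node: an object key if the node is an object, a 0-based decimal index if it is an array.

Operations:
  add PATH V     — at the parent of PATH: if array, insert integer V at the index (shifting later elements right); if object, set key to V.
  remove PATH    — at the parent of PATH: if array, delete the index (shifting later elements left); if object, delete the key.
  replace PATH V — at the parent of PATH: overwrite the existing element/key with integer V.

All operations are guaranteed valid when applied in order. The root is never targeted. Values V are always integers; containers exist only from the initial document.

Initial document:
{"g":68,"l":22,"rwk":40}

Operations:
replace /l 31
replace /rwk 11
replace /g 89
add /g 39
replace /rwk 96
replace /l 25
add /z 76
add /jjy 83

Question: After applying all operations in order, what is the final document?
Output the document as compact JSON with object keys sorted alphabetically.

Answer: {"g":39,"jjy":83,"l":25,"rwk":96,"z":76}

Derivation:
After op 1 (replace /l 31): {"g":68,"l":31,"rwk":40}
After op 2 (replace /rwk 11): {"g":68,"l":31,"rwk":11}
After op 3 (replace /g 89): {"g":89,"l":31,"rwk":11}
After op 4 (add /g 39): {"g":39,"l":31,"rwk":11}
After op 5 (replace /rwk 96): {"g":39,"l":31,"rwk":96}
After op 6 (replace /l 25): {"g":39,"l":25,"rwk":96}
After op 7 (add /z 76): {"g":39,"l":25,"rwk":96,"z":76}
After op 8 (add /jjy 83): {"g":39,"jjy":83,"l":25,"rwk":96,"z":76}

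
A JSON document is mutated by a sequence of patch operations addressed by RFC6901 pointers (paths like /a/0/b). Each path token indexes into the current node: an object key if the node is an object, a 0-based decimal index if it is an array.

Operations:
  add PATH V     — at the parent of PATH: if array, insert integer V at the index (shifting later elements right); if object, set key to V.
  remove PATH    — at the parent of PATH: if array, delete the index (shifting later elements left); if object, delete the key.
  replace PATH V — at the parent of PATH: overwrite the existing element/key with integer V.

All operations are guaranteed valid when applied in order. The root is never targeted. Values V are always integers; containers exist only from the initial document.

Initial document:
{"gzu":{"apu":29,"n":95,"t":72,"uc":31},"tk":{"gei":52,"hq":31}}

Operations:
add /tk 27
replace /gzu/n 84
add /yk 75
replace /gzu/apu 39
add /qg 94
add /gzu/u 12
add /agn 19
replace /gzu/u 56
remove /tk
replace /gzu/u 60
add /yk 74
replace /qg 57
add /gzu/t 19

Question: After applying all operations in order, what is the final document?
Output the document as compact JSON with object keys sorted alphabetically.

After op 1 (add /tk 27): {"gzu":{"apu":29,"n":95,"t":72,"uc":31},"tk":27}
After op 2 (replace /gzu/n 84): {"gzu":{"apu":29,"n":84,"t":72,"uc":31},"tk":27}
After op 3 (add /yk 75): {"gzu":{"apu":29,"n":84,"t":72,"uc":31},"tk":27,"yk":75}
After op 4 (replace /gzu/apu 39): {"gzu":{"apu":39,"n":84,"t":72,"uc":31},"tk":27,"yk":75}
After op 5 (add /qg 94): {"gzu":{"apu":39,"n":84,"t":72,"uc":31},"qg":94,"tk":27,"yk":75}
After op 6 (add /gzu/u 12): {"gzu":{"apu":39,"n":84,"t":72,"u":12,"uc":31},"qg":94,"tk":27,"yk":75}
After op 7 (add /agn 19): {"agn":19,"gzu":{"apu":39,"n":84,"t":72,"u":12,"uc":31},"qg":94,"tk":27,"yk":75}
After op 8 (replace /gzu/u 56): {"agn":19,"gzu":{"apu":39,"n":84,"t":72,"u":56,"uc":31},"qg":94,"tk":27,"yk":75}
After op 9 (remove /tk): {"agn":19,"gzu":{"apu":39,"n":84,"t":72,"u":56,"uc":31},"qg":94,"yk":75}
After op 10 (replace /gzu/u 60): {"agn":19,"gzu":{"apu":39,"n":84,"t":72,"u":60,"uc":31},"qg":94,"yk":75}
After op 11 (add /yk 74): {"agn":19,"gzu":{"apu":39,"n":84,"t":72,"u":60,"uc":31},"qg":94,"yk":74}
After op 12 (replace /qg 57): {"agn":19,"gzu":{"apu":39,"n":84,"t":72,"u":60,"uc":31},"qg":57,"yk":74}
After op 13 (add /gzu/t 19): {"agn":19,"gzu":{"apu":39,"n":84,"t":19,"u":60,"uc":31},"qg":57,"yk":74}

Answer: {"agn":19,"gzu":{"apu":39,"n":84,"t":19,"u":60,"uc":31},"qg":57,"yk":74}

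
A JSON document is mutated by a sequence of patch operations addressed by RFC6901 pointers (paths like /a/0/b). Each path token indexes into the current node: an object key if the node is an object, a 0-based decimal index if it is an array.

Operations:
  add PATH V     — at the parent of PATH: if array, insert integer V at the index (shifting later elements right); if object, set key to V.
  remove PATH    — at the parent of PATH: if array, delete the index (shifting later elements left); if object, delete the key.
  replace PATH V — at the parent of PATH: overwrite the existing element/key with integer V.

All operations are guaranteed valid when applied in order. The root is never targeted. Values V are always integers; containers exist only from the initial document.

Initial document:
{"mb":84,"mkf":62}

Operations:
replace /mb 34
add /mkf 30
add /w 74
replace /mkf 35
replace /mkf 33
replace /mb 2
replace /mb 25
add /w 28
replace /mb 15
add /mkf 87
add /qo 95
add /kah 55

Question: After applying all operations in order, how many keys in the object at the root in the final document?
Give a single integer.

After op 1 (replace /mb 34): {"mb":34,"mkf":62}
After op 2 (add /mkf 30): {"mb":34,"mkf":30}
After op 3 (add /w 74): {"mb":34,"mkf":30,"w":74}
After op 4 (replace /mkf 35): {"mb":34,"mkf":35,"w":74}
After op 5 (replace /mkf 33): {"mb":34,"mkf":33,"w":74}
After op 6 (replace /mb 2): {"mb":2,"mkf":33,"w":74}
After op 7 (replace /mb 25): {"mb":25,"mkf":33,"w":74}
After op 8 (add /w 28): {"mb":25,"mkf":33,"w":28}
After op 9 (replace /mb 15): {"mb":15,"mkf":33,"w":28}
After op 10 (add /mkf 87): {"mb":15,"mkf":87,"w":28}
After op 11 (add /qo 95): {"mb":15,"mkf":87,"qo":95,"w":28}
After op 12 (add /kah 55): {"kah":55,"mb":15,"mkf":87,"qo":95,"w":28}
Size at the root: 5

Answer: 5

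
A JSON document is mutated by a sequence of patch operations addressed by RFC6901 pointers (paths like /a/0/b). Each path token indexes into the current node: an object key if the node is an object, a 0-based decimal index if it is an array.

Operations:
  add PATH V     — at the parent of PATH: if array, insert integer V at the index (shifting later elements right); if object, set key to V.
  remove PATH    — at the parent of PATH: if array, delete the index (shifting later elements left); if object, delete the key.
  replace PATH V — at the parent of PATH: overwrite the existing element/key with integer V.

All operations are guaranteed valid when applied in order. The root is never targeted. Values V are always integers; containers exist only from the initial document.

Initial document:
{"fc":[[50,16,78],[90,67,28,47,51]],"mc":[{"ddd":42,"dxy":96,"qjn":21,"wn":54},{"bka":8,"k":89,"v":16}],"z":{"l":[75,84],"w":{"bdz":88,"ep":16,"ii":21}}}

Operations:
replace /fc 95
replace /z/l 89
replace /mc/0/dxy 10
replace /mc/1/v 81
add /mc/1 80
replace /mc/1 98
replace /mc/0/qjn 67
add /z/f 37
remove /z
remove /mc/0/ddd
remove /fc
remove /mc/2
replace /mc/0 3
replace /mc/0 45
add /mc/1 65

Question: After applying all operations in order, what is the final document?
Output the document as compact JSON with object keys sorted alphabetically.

After op 1 (replace /fc 95): {"fc":95,"mc":[{"ddd":42,"dxy":96,"qjn":21,"wn":54},{"bka":8,"k":89,"v":16}],"z":{"l":[75,84],"w":{"bdz":88,"ep":16,"ii":21}}}
After op 2 (replace /z/l 89): {"fc":95,"mc":[{"ddd":42,"dxy":96,"qjn":21,"wn":54},{"bka":8,"k":89,"v":16}],"z":{"l":89,"w":{"bdz":88,"ep":16,"ii":21}}}
After op 3 (replace /mc/0/dxy 10): {"fc":95,"mc":[{"ddd":42,"dxy":10,"qjn":21,"wn":54},{"bka":8,"k":89,"v":16}],"z":{"l":89,"w":{"bdz":88,"ep":16,"ii":21}}}
After op 4 (replace /mc/1/v 81): {"fc":95,"mc":[{"ddd":42,"dxy":10,"qjn":21,"wn":54},{"bka":8,"k":89,"v":81}],"z":{"l":89,"w":{"bdz":88,"ep":16,"ii":21}}}
After op 5 (add /mc/1 80): {"fc":95,"mc":[{"ddd":42,"dxy":10,"qjn":21,"wn":54},80,{"bka":8,"k":89,"v":81}],"z":{"l":89,"w":{"bdz":88,"ep":16,"ii":21}}}
After op 6 (replace /mc/1 98): {"fc":95,"mc":[{"ddd":42,"dxy":10,"qjn":21,"wn":54},98,{"bka":8,"k":89,"v":81}],"z":{"l":89,"w":{"bdz":88,"ep":16,"ii":21}}}
After op 7 (replace /mc/0/qjn 67): {"fc":95,"mc":[{"ddd":42,"dxy":10,"qjn":67,"wn":54},98,{"bka":8,"k":89,"v":81}],"z":{"l":89,"w":{"bdz":88,"ep":16,"ii":21}}}
After op 8 (add /z/f 37): {"fc":95,"mc":[{"ddd":42,"dxy":10,"qjn":67,"wn":54},98,{"bka":8,"k":89,"v":81}],"z":{"f":37,"l":89,"w":{"bdz":88,"ep":16,"ii":21}}}
After op 9 (remove /z): {"fc":95,"mc":[{"ddd":42,"dxy":10,"qjn":67,"wn":54},98,{"bka":8,"k":89,"v":81}]}
After op 10 (remove /mc/0/ddd): {"fc":95,"mc":[{"dxy":10,"qjn":67,"wn":54},98,{"bka":8,"k":89,"v":81}]}
After op 11 (remove /fc): {"mc":[{"dxy":10,"qjn":67,"wn":54},98,{"bka":8,"k":89,"v":81}]}
After op 12 (remove /mc/2): {"mc":[{"dxy":10,"qjn":67,"wn":54},98]}
After op 13 (replace /mc/0 3): {"mc":[3,98]}
After op 14 (replace /mc/0 45): {"mc":[45,98]}
After op 15 (add /mc/1 65): {"mc":[45,65,98]}

Answer: {"mc":[45,65,98]}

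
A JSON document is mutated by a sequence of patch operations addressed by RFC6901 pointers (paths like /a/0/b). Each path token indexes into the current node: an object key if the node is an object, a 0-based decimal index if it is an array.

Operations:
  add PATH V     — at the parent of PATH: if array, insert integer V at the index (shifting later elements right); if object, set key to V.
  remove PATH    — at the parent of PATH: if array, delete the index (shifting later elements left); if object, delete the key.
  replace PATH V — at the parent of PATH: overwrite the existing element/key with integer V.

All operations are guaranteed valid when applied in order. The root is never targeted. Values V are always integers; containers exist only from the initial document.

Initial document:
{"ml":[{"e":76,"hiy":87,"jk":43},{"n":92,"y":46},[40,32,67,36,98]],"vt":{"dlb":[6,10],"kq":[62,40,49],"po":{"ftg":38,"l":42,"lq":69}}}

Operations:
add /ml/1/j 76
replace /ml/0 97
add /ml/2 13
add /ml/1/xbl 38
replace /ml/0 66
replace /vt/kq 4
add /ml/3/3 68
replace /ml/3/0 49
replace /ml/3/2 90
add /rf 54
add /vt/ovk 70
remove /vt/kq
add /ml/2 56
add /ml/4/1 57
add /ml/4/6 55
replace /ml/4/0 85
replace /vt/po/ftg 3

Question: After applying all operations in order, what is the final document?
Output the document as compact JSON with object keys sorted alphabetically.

Answer: {"ml":[66,{"j":76,"n":92,"xbl":38,"y":46},56,13,[85,57,32,90,68,36,55,98]],"rf":54,"vt":{"dlb":[6,10],"ovk":70,"po":{"ftg":3,"l":42,"lq":69}}}

Derivation:
After op 1 (add /ml/1/j 76): {"ml":[{"e":76,"hiy":87,"jk":43},{"j":76,"n":92,"y":46},[40,32,67,36,98]],"vt":{"dlb":[6,10],"kq":[62,40,49],"po":{"ftg":38,"l":42,"lq":69}}}
After op 2 (replace /ml/0 97): {"ml":[97,{"j":76,"n":92,"y":46},[40,32,67,36,98]],"vt":{"dlb":[6,10],"kq":[62,40,49],"po":{"ftg":38,"l":42,"lq":69}}}
After op 3 (add /ml/2 13): {"ml":[97,{"j":76,"n":92,"y":46},13,[40,32,67,36,98]],"vt":{"dlb":[6,10],"kq":[62,40,49],"po":{"ftg":38,"l":42,"lq":69}}}
After op 4 (add /ml/1/xbl 38): {"ml":[97,{"j":76,"n":92,"xbl":38,"y":46},13,[40,32,67,36,98]],"vt":{"dlb":[6,10],"kq":[62,40,49],"po":{"ftg":38,"l":42,"lq":69}}}
After op 5 (replace /ml/0 66): {"ml":[66,{"j":76,"n":92,"xbl":38,"y":46},13,[40,32,67,36,98]],"vt":{"dlb":[6,10],"kq":[62,40,49],"po":{"ftg":38,"l":42,"lq":69}}}
After op 6 (replace /vt/kq 4): {"ml":[66,{"j":76,"n":92,"xbl":38,"y":46},13,[40,32,67,36,98]],"vt":{"dlb":[6,10],"kq":4,"po":{"ftg":38,"l":42,"lq":69}}}
After op 7 (add /ml/3/3 68): {"ml":[66,{"j":76,"n":92,"xbl":38,"y":46},13,[40,32,67,68,36,98]],"vt":{"dlb":[6,10],"kq":4,"po":{"ftg":38,"l":42,"lq":69}}}
After op 8 (replace /ml/3/0 49): {"ml":[66,{"j":76,"n":92,"xbl":38,"y":46},13,[49,32,67,68,36,98]],"vt":{"dlb":[6,10],"kq":4,"po":{"ftg":38,"l":42,"lq":69}}}
After op 9 (replace /ml/3/2 90): {"ml":[66,{"j":76,"n":92,"xbl":38,"y":46},13,[49,32,90,68,36,98]],"vt":{"dlb":[6,10],"kq":4,"po":{"ftg":38,"l":42,"lq":69}}}
After op 10 (add /rf 54): {"ml":[66,{"j":76,"n":92,"xbl":38,"y":46},13,[49,32,90,68,36,98]],"rf":54,"vt":{"dlb":[6,10],"kq":4,"po":{"ftg":38,"l":42,"lq":69}}}
After op 11 (add /vt/ovk 70): {"ml":[66,{"j":76,"n":92,"xbl":38,"y":46},13,[49,32,90,68,36,98]],"rf":54,"vt":{"dlb":[6,10],"kq":4,"ovk":70,"po":{"ftg":38,"l":42,"lq":69}}}
After op 12 (remove /vt/kq): {"ml":[66,{"j":76,"n":92,"xbl":38,"y":46},13,[49,32,90,68,36,98]],"rf":54,"vt":{"dlb":[6,10],"ovk":70,"po":{"ftg":38,"l":42,"lq":69}}}
After op 13 (add /ml/2 56): {"ml":[66,{"j":76,"n":92,"xbl":38,"y":46},56,13,[49,32,90,68,36,98]],"rf":54,"vt":{"dlb":[6,10],"ovk":70,"po":{"ftg":38,"l":42,"lq":69}}}
After op 14 (add /ml/4/1 57): {"ml":[66,{"j":76,"n":92,"xbl":38,"y":46},56,13,[49,57,32,90,68,36,98]],"rf":54,"vt":{"dlb":[6,10],"ovk":70,"po":{"ftg":38,"l":42,"lq":69}}}
After op 15 (add /ml/4/6 55): {"ml":[66,{"j":76,"n":92,"xbl":38,"y":46},56,13,[49,57,32,90,68,36,55,98]],"rf":54,"vt":{"dlb":[6,10],"ovk":70,"po":{"ftg":38,"l":42,"lq":69}}}
After op 16 (replace /ml/4/0 85): {"ml":[66,{"j":76,"n":92,"xbl":38,"y":46},56,13,[85,57,32,90,68,36,55,98]],"rf":54,"vt":{"dlb":[6,10],"ovk":70,"po":{"ftg":38,"l":42,"lq":69}}}
After op 17 (replace /vt/po/ftg 3): {"ml":[66,{"j":76,"n":92,"xbl":38,"y":46},56,13,[85,57,32,90,68,36,55,98]],"rf":54,"vt":{"dlb":[6,10],"ovk":70,"po":{"ftg":3,"l":42,"lq":69}}}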